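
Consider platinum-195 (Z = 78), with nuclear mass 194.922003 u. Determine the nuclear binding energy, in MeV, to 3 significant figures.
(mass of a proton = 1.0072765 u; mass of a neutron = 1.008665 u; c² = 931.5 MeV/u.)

1550 MeV

The nucleus contains 78 protons and 195 − 78 = 117 neutrons.
Σm = 78·m_p + 117·m_n = 78.5675670 + 118.013805 = 196.5813720 u
The mass defect is 196.5813720 − 194.922003 = 1.6593690 u.
Converting to energy: 1.6593690 u × 931.5 MeV/u = 1545.70 MeV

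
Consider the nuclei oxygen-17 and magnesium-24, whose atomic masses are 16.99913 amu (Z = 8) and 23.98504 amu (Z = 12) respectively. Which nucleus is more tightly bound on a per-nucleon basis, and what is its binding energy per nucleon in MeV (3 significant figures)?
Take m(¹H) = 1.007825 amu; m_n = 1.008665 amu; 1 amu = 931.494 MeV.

oxygen-17: Σm = 8(1.007825) + 9(1.008665) = 17.140585 amu; Δm = 0.141455 amu; E_B = 131.76 MeV; E_B/A = 7.751 MeV
magnesium-24: Σm = 12(1.007825) + 12(1.008665) = 24.197880 amu; Δm = 0.212840 amu; E_B = 198.26 MeV; E_B/A = 8.261 MeV
magnesium-24 has the higher binding energy per nucleon, so it is the more tightly bound nucleus.

magnesium-24; 8.26 MeV/nucleon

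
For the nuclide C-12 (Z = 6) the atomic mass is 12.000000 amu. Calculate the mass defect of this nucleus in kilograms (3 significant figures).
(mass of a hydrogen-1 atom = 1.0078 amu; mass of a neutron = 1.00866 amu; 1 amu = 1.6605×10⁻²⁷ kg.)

Mass of separated nucleons = 6(1.0078) + 6(1.00866) = 6.0468 + 6.05196 = 12.09876 amu
The mass defect is 12.09876 − 12.000000 = 0.098760 amu.
In SI units: 0.098760 amu × 1.6605×10⁻²⁷ kg/amu = 1.6399e-28 kg

1.64e-28 kg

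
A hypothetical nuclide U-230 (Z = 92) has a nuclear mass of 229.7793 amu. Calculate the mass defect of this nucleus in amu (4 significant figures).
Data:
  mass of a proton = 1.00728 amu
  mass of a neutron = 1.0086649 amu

2.086 amu

Σm = 92·m_p + 138·m_n = 92.66976 + 139.1957562 = 231.8655162 amu
Δm = 231.8655162 − 229.7793 = 2.0862162 amu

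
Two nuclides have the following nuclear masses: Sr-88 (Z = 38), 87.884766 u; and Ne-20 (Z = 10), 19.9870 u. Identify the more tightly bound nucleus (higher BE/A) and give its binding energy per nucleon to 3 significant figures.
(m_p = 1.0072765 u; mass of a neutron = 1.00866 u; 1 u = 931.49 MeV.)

Sr-88: Σm = 38(1.0072765) + 50(1.00866) = 88.7095070 u; Δm = 0.8247410 u; E_B = 768.24 MeV; E_B/A = 8.730 MeV
Ne-20: Σm = 10(1.0072765) + 10(1.00866) = 20.1593650 u; Δm = 0.1723650 u; E_B = 160.56 MeV; E_B/A = 8.028 MeV
Sr-88 has the higher binding energy per nucleon, so it is the more tightly bound nucleus.

Sr-88; 8.73 MeV/nucleon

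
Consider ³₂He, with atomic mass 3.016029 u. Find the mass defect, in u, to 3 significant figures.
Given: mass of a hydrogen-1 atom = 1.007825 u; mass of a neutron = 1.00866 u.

The nucleus contains 2 protons and 3 − 2 = 1 neutrons.
Mass of separated nucleons = 2(1.007825) + 1(1.00866) = 2.015650 + 1.00866 = 3.024310 u
Δm = 3.024310 − 3.016029 = 0.008281 u

0.00828 u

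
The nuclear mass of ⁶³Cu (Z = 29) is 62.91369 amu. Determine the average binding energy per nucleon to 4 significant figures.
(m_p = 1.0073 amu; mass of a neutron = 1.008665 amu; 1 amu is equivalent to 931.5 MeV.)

Z = 29, so N = A − Z = 63 − 29 = 34.
Total constituent mass: 29 × 1.0073 + 34 × 1.008665 = 63.506310 amu
Δm = 63.506310 − 62.91369 = 0.592620 amu
Binding energy = Δm·c² = 0.592620 × 931.5 MeV/amu = 552.026 MeV
Per nucleon: 552.026 / 63 = 8.762 MeV

8.762 MeV/nucleon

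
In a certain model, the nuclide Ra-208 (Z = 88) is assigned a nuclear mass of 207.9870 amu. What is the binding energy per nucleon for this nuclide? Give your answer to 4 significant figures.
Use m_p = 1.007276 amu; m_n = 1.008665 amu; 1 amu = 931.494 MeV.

With 88 protons and 120 neutrons (A = 208):
Σm = 88·m_p + 120·m_n = 88.640288 + 121.039800 = 209.680088 amu
The mass defect is 209.680088 − 207.9870 = 1.693088 amu.
Binding energy = Δm·c² = 1.693088 × 931.494 MeV/amu = 1577.10 MeV
Per nucleon: 1577.10 / 208 = 7.582 MeV

7.582 MeV/nucleon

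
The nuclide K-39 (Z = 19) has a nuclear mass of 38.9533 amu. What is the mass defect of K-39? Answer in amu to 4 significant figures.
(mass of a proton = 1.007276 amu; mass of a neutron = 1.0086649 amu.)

Z = 19, so N = A − Z = 39 − 19 = 20.
Σm = 19·m_p + 20·m_n = 19.138244 + 20.1732980 = 39.3115420 amu
Mass defect Δm = 39.3115420 − 38.9533 = 0.3582420 amu

0.3582 amu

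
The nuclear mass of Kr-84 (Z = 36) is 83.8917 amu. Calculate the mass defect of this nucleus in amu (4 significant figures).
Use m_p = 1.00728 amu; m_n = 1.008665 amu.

Z = 36, so N = A − Z = 84 − 36 = 48.
Σm = 36·m_p + 48·m_n = 36.26208 + 48.415920 = 84.678000 amu
Δm = 84.678000 − 83.8917 = 0.786300 amu

0.7863 amu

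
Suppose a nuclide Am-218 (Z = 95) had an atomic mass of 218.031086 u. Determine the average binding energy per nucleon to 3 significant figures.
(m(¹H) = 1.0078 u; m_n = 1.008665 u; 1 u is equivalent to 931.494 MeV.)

7.59 MeV/nucleon

Total constituent mass: 95 × 1.0078 + 123 × 1.008665 = 219.806795 u
Mass defect Δm = 219.806795 − 218.031086 = 1.775709 u
E_B = 1.775709 × 931.494 = 1654.06 MeV
BE/A = 1654.06 MeV / 218 = 7.587 MeV/nucleon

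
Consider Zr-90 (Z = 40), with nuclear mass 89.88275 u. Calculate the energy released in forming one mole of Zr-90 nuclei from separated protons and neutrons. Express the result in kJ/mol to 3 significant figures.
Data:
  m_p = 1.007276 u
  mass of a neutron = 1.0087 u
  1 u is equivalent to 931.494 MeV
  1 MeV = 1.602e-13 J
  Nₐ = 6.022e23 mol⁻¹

Total constituent mass: 40 × 1.007276 + 50 × 1.0087 = 90.726040 u
Mass defect Δm = 90.726040 − 89.88275 = 0.843290 u
Converting to energy: 0.843290 u × 931.494 MeV/u = 785.520 MeV
Per nucleus in joules: 785.520 MeV × 1.602e-13 J/MeV = 1.2584e-10 J
Per mole: 1.2584e-10 J × 6.022e23 mol⁻¹ = 7.5781e+13 J/mol

7.58e+10 kJ/mol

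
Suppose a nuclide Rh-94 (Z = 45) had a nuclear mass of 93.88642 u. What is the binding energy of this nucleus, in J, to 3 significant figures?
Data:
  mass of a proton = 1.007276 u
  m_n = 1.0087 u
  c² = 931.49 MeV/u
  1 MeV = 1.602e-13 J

Z = 45, so N = A − Z = 94 − 45 = 49.
Σm = 45·m_p + 49·m_n = 45.327420 + 49.4263 = 94.753720 u
Mass defect Δm = 94.753720 − 93.88642 = 0.867300 u
Converting to energy: 0.867300 u × 931.49 MeV/u = 807.881 MeV
In joules: 807.881 MeV × 1.602e-13 J/MeV = 1.2942e-10 J

1.29e-10 J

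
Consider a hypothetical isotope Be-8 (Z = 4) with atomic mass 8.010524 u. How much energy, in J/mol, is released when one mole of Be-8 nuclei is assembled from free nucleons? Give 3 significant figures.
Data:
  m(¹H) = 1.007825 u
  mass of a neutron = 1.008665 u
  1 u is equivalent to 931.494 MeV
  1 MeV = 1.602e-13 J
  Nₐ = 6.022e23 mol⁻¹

With 4 protons and 4 neutrons (A = 8):
Total constituent mass: 4 × 1.007825 + 4 × 1.008665 = 8.065960 u
The mass defect is 8.065960 − 8.010524 = 0.055436 u.
Binding energy = Δm·c² = 0.055436 × 931.494 MeV/u = 51.6383 MeV
Per nucleus in joules: 51.6383 MeV × 1.602e-13 J/MeV = 8.2725e-12 J
Per mole: 8.2725e-12 J × 6.022e23 mol⁻¹ = 4.9817e+12 J/mol

4.98e+12 J/mol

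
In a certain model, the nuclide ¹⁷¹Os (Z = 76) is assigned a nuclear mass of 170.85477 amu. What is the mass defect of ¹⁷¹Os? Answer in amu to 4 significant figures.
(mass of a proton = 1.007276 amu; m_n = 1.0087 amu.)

1.525 amu

Σm = 76·m_p + 95·m_n = 76.552976 + 95.8265 = 172.379476 amu
Δm = 172.379476 − 170.85477 = 1.524706 amu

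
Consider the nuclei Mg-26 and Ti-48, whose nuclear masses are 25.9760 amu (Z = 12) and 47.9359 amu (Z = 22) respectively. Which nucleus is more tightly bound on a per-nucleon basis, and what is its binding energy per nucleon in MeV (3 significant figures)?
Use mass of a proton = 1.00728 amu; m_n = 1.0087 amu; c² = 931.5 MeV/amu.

Ti-48; 8.74 MeV/nucleon

Mg-26: Σm = 12(1.00728) + 14(1.0087) = 26.20916 amu; Δm = 0.23316 amu; E_B = 217.19 MeV; E_B/A = 8.353 MeV
Ti-48: Σm = 22(1.00728) + 26(1.0087) = 48.38636 amu; Δm = 0.45046 amu; E_B = 419.60 MeV; E_B/A = 8.742 MeV
Ti-48 has the higher binding energy per nucleon, so it is the more tightly bound nucleus.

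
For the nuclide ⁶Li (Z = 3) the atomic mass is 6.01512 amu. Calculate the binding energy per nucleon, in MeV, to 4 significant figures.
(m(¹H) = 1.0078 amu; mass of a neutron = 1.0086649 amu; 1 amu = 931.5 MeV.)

5.321 MeV/nucleon

Total constituent mass: 3 × 1.0078 + 3 × 1.0086649 = 6.0493947 amu
The mass defect is 6.0493947 − 6.01512 = 0.0342747 amu.
E_B = 0.0342747 × 931.5 = 31.9269 MeV
Dividing by A = 6 gives 5.321 MeV per nucleon.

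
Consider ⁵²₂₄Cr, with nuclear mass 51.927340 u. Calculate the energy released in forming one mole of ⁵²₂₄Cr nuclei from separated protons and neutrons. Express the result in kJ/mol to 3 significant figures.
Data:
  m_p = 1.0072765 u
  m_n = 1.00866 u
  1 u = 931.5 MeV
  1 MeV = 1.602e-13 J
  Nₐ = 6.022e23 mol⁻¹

4.40e+10 kJ/mol

With 24 protons and 28 neutrons (A = 52):
Σm = 24·m_p + 28·m_n = 24.1746360 + 28.24248 = 52.4171160 u
Mass defect Δm = 52.4171160 − 51.927340 = 0.4897760 u
Converting to energy: 0.4897760 u × 931.5 MeV/u = 456.226 MeV
Per nucleus in joules: 456.226 MeV × 1.602e-13 J/MeV = 7.3087e-11 J
Per mole: 7.3087e-11 J × 6.022e23 mol⁻¹ = 4.4013e+13 J/mol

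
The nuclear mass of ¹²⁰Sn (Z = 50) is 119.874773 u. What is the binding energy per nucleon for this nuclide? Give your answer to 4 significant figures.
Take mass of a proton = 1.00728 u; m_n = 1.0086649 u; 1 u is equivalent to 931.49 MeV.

8.506 MeV/nucleon

Z = 50, so N = A − Z = 120 − 50 = 70.
Total constituent mass: 50 × 1.00728 + 70 × 1.0086649 = 120.9705430 u
Mass defect Δm = 120.9705430 − 119.874773 = 1.0957700 u
Converting to energy: 1.0957700 u × 931.49 MeV/u = 1020.70 MeV
Dividing by A = 120 gives 8.506 MeV per nucleon.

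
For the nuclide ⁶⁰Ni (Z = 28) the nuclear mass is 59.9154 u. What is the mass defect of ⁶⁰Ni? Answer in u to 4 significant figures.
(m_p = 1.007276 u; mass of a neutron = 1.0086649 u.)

0.5656 u

Total constituent mass: 28 × 1.007276 + 32 × 1.0086649 = 60.4810048 u
Mass defect Δm = 60.4810048 − 59.9154 = 0.5656048 u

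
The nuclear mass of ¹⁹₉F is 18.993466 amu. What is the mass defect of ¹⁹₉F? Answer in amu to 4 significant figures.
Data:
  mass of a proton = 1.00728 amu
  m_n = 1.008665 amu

0.1587 amu

With 9 protons and 10 neutrons (A = 19):
Total constituent mass: 9 × 1.00728 + 10 × 1.008665 = 19.152170 amu
The mass defect is 19.152170 − 18.993466 = 0.158704 amu.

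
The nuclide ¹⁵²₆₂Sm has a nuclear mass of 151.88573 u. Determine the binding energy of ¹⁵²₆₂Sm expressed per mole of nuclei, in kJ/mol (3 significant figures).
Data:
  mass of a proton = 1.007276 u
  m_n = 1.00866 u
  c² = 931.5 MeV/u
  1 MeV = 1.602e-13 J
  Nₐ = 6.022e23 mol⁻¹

1.21e+11 kJ/mol

Z = 62, so N = A − Z = 152 − 62 = 90.
Mass of separated nucleons = 62(1.007276) + 90(1.00866) = 62.451112 + 90.77940 = 153.230512 u
Δm = 153.230512 − 151.88573 = 1.344782 u
Converting to energy: 1.344782 u × 931.5 MeV/u = 1252.66 MeV
Per nucleus in joules: 1252.66 MeV × 1.602e-13 J/MeV = 2.0068e-10 J
Per mole: 2.0068e-10 J × 6.022e23 mol⁻¹ = 1.2085e+14 J/mol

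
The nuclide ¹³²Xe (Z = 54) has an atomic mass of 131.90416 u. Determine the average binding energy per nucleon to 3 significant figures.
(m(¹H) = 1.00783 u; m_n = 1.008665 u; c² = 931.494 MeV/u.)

8.43 MeV/nucleon

Σm = 54·m(¹H) + 78·m_n = 54.42282 + 78.675870 = 133.098690 u
Δm = 133.098690 − 131.90416 = 1.194530 u
Binding energy = Δm·c² = 1.194530 × 931.494 MeV/u = 1112.70 MeV
Dividing by A = 132 gives 8.430 MeV per nucleon.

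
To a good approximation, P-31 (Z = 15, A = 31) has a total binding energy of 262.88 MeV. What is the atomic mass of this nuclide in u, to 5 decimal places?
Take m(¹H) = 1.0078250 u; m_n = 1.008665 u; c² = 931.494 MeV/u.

30.97380 u

Mass defect = 262.88 MeV / (931.494 MeV/u) = 0.2822133 u
Constituent mass = 15(1.0078250) + 16(1.008665) = 31.2560150 u
Atomic mass = 31.2560150 − 0.2822133 = 30.9738017 u ≈ 30.97380 u (to 5 decimal places)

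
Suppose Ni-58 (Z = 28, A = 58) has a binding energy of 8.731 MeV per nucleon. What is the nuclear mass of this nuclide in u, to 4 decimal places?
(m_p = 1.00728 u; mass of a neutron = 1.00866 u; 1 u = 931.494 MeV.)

57.9200 u

Total binding energy = 58 × 8.731 = 506.398 MeV
Mass defect = 506.398 MeV / (931.494 MeV/u) = 0.543641 u
Constituent mass = 28(1.00728) + 30(1.00866) = 58.46364 u
Nuclear mass = 58.46364 − 0.543641 = 57.919999 u ≈ 57.9200 u (to 4 decimal places)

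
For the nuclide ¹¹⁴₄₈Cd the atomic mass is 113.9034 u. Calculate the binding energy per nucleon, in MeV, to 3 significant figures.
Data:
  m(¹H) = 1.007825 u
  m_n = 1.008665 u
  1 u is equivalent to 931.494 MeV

Total constituent mass: 48 × 1.007825 + 66 × 1.008665 = 114.947490 u
Δm = 114.947490 − 113.9034 = 1.044090 u
E_B = 1.044090 × 931.494 = 972.564 MeV
Per nucleon: 972.564 / 114 = 8.531 MeV

8.53 MeV/nucleon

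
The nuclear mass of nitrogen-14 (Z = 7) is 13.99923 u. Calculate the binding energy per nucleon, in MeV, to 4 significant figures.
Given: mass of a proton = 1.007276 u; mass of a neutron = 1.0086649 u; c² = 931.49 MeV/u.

7.476 MeV/nucleon

With 7 protons and 7 neutrons (A = 14):
Mass of separated nucleons = 7(1.007276) + 7(1.0086649) = 7.050932 + 7.0606543 = 14.1115863 u
Δm = 14.1115863 − 13.99923 = 0.1123563 u
Converting to energy: 0.1123563 u × 931.49 MeV/u = 104.659 MeV
Per nucleon: 104.659 / 14 = 7.476 MeV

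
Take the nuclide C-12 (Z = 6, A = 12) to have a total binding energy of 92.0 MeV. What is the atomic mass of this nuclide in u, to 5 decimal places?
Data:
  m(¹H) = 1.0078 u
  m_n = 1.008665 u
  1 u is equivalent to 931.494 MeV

12.00002 u

Mass defect = 92.0 MeV / (931.494 MeV/u) = 0.0987661 u
Constituent mass = 6(1.0078) + 6(1.008665) = 12.098790 u
Atomic mass = 12.098790 − 0.0987661 = 12.0000239 u ≈ 12.00002 u (to 5 decimal places)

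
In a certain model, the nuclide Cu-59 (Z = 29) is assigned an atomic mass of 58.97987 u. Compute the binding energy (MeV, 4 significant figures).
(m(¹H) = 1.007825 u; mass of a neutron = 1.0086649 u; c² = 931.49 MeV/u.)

With 29 protons and 30 neutrons (A = 59):
Mass of separated nucleons = 29(1.007825) + 30(1.0086649) = 29.226925 + 30.2599470 = 59.4868720 u
Δm = 59.4868720 − 58.97987 = 0.5070020 u
E_B = 0.5070020 × 931.49 = 472.267 MeV

472.3 MeV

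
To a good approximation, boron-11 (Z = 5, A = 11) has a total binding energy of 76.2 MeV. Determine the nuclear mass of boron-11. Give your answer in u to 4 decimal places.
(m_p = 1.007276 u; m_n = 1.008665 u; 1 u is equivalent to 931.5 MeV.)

Mass defect = 76.2 MeV / (931.5 MeV/u) = 0.081804 u
Constituent mass = 5(1.007276) + 6(1.008665) = 11.088370 u
Nuclear mass = 11.088370 − 0.081804 = 11.006566 u ≈ 11.0066 u (to 4 decimal places)

11.0066 u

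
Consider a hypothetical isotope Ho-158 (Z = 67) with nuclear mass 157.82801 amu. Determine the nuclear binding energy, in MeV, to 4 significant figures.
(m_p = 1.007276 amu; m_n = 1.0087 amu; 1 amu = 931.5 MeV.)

1352 MeV

Σm = 67·m_p + 91·m_n = 67.487492 + 91.7917 = 159.279192 amu
Mass defect Δm = 159.279192 − 157.82801 = 1.451182 amu
Binding energy = Δm·c² = 1.451182 × 931.5 MeV/amu = 1351.78 MeV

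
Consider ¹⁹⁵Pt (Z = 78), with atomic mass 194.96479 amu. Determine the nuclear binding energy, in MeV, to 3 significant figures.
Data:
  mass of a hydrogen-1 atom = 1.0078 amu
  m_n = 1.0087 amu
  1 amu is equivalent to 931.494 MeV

1550 MeV

The nucleus contains 78 protons and 195 − 78 = 117 neutrons.
Mass of separated nucleons = 78(1.0078) + 117(1.0087) = 78.6084 + 118.0179 = 196.6263 amu
The mass defect is 196.6263 − 194.96479 = 1.66151 amu.
Binding energy = Δm·c² = 1.66151 × 931.494 MeV/amu = 1547.69 MeV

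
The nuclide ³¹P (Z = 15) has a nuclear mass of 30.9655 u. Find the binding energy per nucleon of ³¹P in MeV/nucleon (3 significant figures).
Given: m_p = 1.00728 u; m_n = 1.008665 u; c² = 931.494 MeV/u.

8.48 MeV/nucleon

Z = 15, so N = A − Z = 31 − 15 = 16.
Total constituent mass: 15 × 1.00728 + 16 × 1.008665 = 31.247840 u
The mass defect is 31.247840 − 30.9655 = 0.282340 u.
Binding energy = Δm·c² = 0.282340 × 931.494 MeV/u = 262.998 MeV
Dividing by A = 31 gives 8.484 MeV per nucleon.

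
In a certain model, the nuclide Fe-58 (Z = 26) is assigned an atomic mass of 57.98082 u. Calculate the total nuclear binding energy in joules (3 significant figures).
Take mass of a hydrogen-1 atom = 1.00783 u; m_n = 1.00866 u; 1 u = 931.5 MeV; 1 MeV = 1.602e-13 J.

Σm = 26·m(¹H) + 32·m_n = 26.20358 + 32.27712 = 58.48070 u
Mass defect Δm = 58.48070 − 57.98082 = 0.49988 u
E_B = 0.49988 × 931.5 = 465.638 MeV
In joules: 465.638 MeV × 1.602e-13 J/MeV = 7.4595e-11 J

7.46e-11 J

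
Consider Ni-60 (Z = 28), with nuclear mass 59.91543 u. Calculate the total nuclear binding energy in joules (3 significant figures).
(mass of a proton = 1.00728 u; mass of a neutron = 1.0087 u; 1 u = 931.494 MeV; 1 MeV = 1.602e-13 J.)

8.46e-11 J

Mass of separated nucleons = 28(1.00728) + 32(1.0087) = 28.20384 + 32.2784 = 60.48224 u
Mass defect Δm = 60.48224 − 59.91543 = 0.56681 u
Binding energy = Δm·c² = 0.56681 × 931.494 MeV/u = 527.980 MeV
In joules: 527.980 MeV × 1.602e-13 J/MeV = 8.4582e-11 J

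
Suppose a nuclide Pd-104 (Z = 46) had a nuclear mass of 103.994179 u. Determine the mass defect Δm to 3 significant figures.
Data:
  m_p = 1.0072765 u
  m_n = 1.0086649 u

Σm = 46·m_p + 58·m_n = 46.3347190 + 58.5025642 = 104.8372832 u
Δm = 104.8372832 − 103.994179 = 0.8431042 u

0.843 u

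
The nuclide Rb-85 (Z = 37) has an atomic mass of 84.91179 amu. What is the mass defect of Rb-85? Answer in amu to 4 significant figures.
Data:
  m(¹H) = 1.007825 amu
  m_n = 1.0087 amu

0.7953 amu

Z = 37, so N = A − Z = 85 − 37 = 48.
Σm = 37·m(¹H) + 48·m_n = 37.289525 + 48.4176 = 85.707125 amu
Mass defect Δm = 85.707125 − 84.91179 = 0.795335 amu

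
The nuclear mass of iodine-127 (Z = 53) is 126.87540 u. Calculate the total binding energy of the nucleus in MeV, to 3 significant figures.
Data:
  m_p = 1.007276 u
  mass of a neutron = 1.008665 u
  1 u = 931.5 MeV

The nucleus contains 53 protons and 127 − 53 = 74 neutrons.
Total constituent mass: 53 × 1.007276 + 74 × 1.008665 = 128.026838 u
Δm = 128.026838 − 126.87540 = 1.151438 u
E_B = 1.151438 × 931.5 = 1072.56 MeV

1070 MeV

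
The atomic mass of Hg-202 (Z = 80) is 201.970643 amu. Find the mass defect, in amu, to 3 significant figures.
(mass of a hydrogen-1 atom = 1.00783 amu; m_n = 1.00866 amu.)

1.71 amu

Z = 80, so N = A − Z = 202 − 80 = 122.
Mass of separated nucleons = 80(1.00783) + 122(1.00866) = 80.62640 + 123.05652 = 203.68292 amu
Mass defect Δm = 203.68292 − 201.970643 = 1.712277 amu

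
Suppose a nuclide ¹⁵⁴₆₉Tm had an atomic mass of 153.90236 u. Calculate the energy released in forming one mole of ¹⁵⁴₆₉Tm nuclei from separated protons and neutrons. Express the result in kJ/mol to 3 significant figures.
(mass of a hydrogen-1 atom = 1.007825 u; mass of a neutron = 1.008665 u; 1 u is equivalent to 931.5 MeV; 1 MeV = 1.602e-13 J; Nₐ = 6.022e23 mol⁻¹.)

1.23e+11 kJ/mol

With 69 protons and 85 neutrons (A = 154):
Σm = 69·m(¹H) + 85·m_n = 69.539925 + 85.736525 = 155.276450 u
Δm = 155.276450 − 153.90236 = 1.374090 u
Binding energy = Δm·c² = 1.374090 × 931.5 MeV/u = 1279.96 MeV
Per nucleus in joules: 1279.96 MeV × 1.602e-13 J/MeV = 2.0505e-10 J
Per mole: 2.0505e-10 J × 6.022e23 mol⁻¹ = 1.2348e+14 J/mol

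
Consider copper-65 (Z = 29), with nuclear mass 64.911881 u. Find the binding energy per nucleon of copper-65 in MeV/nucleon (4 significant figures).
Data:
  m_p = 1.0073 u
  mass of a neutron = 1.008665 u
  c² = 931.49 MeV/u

8.767 MeV/nucleon

Mass of separated nucleons = 29(1.0073) + 36(1.008665) = 29.2117 + 36.311940 = 65.523640 u
The mass defect is 65.523640 − 64.911881 = 0.611759 u.
Binding energy = Δm·c² = 0.611759 × 931.49 MeV/u = 569.847 MeV
Per nucleon: 569.847 / 65 = 8.767 MeV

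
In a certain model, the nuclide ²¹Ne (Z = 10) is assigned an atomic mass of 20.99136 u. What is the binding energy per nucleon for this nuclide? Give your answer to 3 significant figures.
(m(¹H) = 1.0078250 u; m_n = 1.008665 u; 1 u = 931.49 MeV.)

Z = 10, so N = A − Z = 21 − 10 = 11.
Mass of separated nucleons = 10(1.0078250) + 11(1.008665) = 10.0782500 + 11.095315 = 21.1735650 u
Mass defect Δm = 21.1735650 − 20.99136 = 0.1822050 u
E_B = 0.1822050 × 931.49 = 169.722 MeV
Dividing by A = 21 gives 8.082 MeV per nucleon.

8.08 MeV/nucleon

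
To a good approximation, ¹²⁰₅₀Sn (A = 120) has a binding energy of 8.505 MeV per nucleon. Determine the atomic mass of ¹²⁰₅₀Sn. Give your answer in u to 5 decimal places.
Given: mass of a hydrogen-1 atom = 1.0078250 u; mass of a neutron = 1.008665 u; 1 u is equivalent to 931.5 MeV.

119.90215 u

Total binding energy = 120 × 8.505 = 1020.600 MeV
Mass defect = 1020.600 MeV / (931.5 MeV/u) = 1.0956522 u
Constituent mass = 50(1.0078250) + 70(1.008665) = 120.9978000 u
Atomic mass = 120.9978000 − 1.0956522 = 119.9021478 u ≈ 119.90215 u (to 5 decimal places)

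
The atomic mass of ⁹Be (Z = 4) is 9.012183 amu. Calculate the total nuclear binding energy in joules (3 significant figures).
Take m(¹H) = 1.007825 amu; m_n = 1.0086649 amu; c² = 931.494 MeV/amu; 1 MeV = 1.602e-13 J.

Σm = 4·m(¹H) + 5·m_n = 4.031300 + 5.0433245 = 9.0746245 amu
Δm = 9.0746245 − 9.012183 = 0.0624415 amu
Binding energy = Δm·c² = 0.0624415 × 931.494 MeV/amu = 58.1639 MeV
In joules: 58.1639 MeV × 1.602e-13 J/MeV = 9.3179e-12 J

9.32e-12 J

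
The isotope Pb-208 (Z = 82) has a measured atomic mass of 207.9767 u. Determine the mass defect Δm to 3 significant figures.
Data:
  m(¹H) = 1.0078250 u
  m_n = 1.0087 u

1.76 u

The nucleus contains 82 protons and 208 − 82 = 126 neutrons.
Total constituent mass: 82 × 1.0078250 + 126 × 1.0087 = 209.7378500 u
Δm = 209.7378500 − 207.9767 = 1.7611500 u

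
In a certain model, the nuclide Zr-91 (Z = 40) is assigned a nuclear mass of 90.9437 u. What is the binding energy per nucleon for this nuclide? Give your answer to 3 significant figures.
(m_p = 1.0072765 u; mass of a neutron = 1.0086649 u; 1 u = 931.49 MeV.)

8.08 MeV/nucleon

Z = 40, so N = A − Z = 91 − 40 = 51.
Total constituent mass: 40 × 1.0072765 + 51 × 1.0086649 = 91.7329699 u
Mass defect Δm = 91.7329699 − 90.9437 = 0.7892699 u
Converting to energy: 0.7892699 u × 931.49 MeV/u = 735.197 MeV
Per nucleon: 735.197 / 91 = 8.079 MeV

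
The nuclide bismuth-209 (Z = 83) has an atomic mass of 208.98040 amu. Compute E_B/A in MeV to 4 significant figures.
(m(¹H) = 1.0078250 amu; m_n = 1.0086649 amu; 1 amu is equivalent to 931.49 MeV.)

7.848 MeV/nucleon

Mass of separated nucleons = 83(1.0078250) + 126(1.0086649) = 83.6494750 + 127.0917774 = 210.7412524 amu
The mass defect is 210.7412524 − 208.98040 = 1.7608524 amu.
E_B = 1.7608524 × 931.49 = 1640.22 MeV
BE/A = 1640.22 MeV / 209 = 7.848 MeV/nucleon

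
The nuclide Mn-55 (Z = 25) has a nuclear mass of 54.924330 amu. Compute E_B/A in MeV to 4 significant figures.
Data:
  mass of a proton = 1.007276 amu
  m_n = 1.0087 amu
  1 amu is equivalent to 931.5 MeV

Z = 25, so N = A − Z = 55 − 25 = 30.
Σm = 25·m_p + 30·m_n = 25.181900 + 30.2610 = 55.442900 amu
The mass defect is 55.442900 − 54.924330 = 0.518570 amu.
E_B = 0.518570 × 931.5 = 483.048 MeV
Per nucleon: 483.048 / 55 = 8.783 MeV

8.783 MeV/nucleon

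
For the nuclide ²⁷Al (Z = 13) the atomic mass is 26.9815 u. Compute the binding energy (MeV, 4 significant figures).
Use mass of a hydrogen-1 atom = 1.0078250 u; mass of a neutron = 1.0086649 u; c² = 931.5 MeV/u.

The nucleus contains 13 protons and 27 − 13 = 14 neutrons.
Total constituent mass: 13 × 1.0078250 + 14 × 1.0086649 = 27.2230336 u
Δm = 27.2230336 − 26.9815 = 0.2415336 u
E_B = 0.2415336 × 931.5 = 224.989 MeV

225.0 MeV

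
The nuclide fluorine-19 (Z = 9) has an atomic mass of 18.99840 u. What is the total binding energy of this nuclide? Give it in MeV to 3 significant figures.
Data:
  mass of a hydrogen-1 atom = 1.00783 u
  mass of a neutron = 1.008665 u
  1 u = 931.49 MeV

148 MeV

With 9 protons and 10 neutrons (A = 19):
Total constituent mass: 9 × 1.00783 + 10 × 1.008665 = 19.157120 u
The mass defect is 19.157120 − 18.99840 = 0.158720 u.
Binding energy = Δm·c² = 0.158720 × 931.49 MeV/u = 147.846 MeV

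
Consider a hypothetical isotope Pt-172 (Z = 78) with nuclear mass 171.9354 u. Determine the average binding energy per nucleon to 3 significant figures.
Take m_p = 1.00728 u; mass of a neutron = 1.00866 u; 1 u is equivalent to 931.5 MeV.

Total constituent mass: 78 × 1.00728 + 94 × 1.00866 = 173.38188 u
Mass defect Δm = 173.38188 − 171.9354 = 1.44648 u
Converting to energy: 1.44648 u × 931.5 MeV/u = 1347.40 MeV
Dividing by A = 172 gives 7.834 MeV per nucleon.

7.83 MeV/nucleon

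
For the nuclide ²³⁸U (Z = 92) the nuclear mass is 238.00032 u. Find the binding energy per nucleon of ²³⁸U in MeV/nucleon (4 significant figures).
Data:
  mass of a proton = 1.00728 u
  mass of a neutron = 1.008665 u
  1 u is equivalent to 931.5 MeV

The nucleus contains 92 protons and 238 − 92 = 146 neutrons.
Mass of separated nucleons = 92(1.00728) + 146(1.008665) = 92.66976 + 147.265090 = 239.934850 u
Δm = 239.934850 − 238.00032 = 1.934530 u
Binding energy = Δm·c² = 1.934530 × 931.5 MeV/u = 1802.01 MeV
Dividing by A = 238 gives 7.571 MeV per nucleon.

7.571 MeV/nucleon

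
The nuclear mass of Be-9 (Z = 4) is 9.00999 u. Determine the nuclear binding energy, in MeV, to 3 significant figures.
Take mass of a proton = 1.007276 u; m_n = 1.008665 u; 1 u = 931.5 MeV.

58.2 MeV

Z = 4, so N = A − Z = 9 − 4 = 5.
Σm = 4·m_p + 5·m_n = 4.029104 + 5.043325 = 9.072429 u
Mass defect Δm = 9.072429 − 9.00999 = 0.062439 u
E_B = 0.062439 × 931.5 = 58.1619 MeV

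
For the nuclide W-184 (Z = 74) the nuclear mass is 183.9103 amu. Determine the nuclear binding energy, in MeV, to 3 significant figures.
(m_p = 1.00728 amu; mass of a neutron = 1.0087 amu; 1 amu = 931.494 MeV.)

Z = 74, so N = A − Z = 184 − 74 = 110.
Σm = 74·m_p + 110·m_n = 74.53872 + 110.9570 = 185.49572 amu
Δm = 185.49572 − 183.9103 = 1.58542 amu
Converting to energy: 1.58542 amu × 931.494 MeV/amu = 1476.81 MeV

1480 MeV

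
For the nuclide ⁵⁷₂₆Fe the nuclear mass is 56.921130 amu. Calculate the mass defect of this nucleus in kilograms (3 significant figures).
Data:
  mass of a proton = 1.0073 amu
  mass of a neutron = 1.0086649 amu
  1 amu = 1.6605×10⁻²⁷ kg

Mass of separated nucleons = 26(1.0073) + 31(1.0086649) = 26.1898 + 31.2686119 = 57.4584119 amu
Δm = 57.4584119 − 56.921130 = 0.5372819 amu
In SI units: 0.5372819 amu × 1.6605×10⁻²⁷ kg/amu = 8.9216e-28 kg

8.92e-28 kg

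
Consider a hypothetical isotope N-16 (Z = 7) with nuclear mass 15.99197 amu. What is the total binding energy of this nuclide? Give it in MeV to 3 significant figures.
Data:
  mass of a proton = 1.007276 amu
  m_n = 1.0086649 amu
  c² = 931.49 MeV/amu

128 MeV

With 7 protons and 9 neutrons (A = 16):
Mass of separated nucleons = 7(1.007276) + 9(1.0086649) = 7.050932 + 9.0779841 = 16.1289161 amu
Mass defect Δm = 16.1289161 − 15.99197 = 0.1369461 amu
Converting to energy: 0.1369461 amu × 931.49 MeV/amu = 127.564 MeV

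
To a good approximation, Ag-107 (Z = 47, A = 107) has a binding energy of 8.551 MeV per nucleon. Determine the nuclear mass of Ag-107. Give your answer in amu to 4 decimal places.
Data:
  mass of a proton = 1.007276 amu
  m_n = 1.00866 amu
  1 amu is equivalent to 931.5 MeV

106.8793 amu

Total binding energy = 107 × 8.551 = 914.957 MeV
Mass defect = 914.957 MeV / (931.5 MeV/amu) = 0.982240 amu
Constituent mass = 47(1.007276) + 60(1.00866) = 107.861572 amu
Nuclear mass = 107.861572 − 0.982240 = 106.879332 amu ≈ 106.8793 amu (to 4 decimal places)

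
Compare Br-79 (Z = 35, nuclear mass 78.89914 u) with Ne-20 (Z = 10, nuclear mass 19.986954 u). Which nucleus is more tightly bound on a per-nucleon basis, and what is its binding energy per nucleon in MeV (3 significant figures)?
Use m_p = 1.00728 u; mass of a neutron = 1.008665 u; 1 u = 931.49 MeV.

Br-79: Σm = 35(1.00728) + 44(1.008665) = 79.636060 u; Δm = 0.736920 u; E_B = 686.43 MeV; E_B/A = 8.689 MeV
Ne-20: Σm = 10(1.00728) + 10(1.008665) = 20.159450 u; Δm = 0.172496 u; E_B = 160.68 MeV; E_B/A = 8.034 MeV
Br-79 has the higher binding energy per nucleon, so it is the more tightly bound nucleus.

Br-79; 8.69 MeV/nucleon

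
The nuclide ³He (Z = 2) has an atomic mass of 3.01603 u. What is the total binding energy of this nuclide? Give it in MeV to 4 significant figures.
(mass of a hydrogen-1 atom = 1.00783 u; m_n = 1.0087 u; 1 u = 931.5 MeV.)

7.759 MeV

With 2 protons and 1 neutrons (A = 3):
Σm = 2·m(¹H) + 1·m_n = 2.01566 + 1.0087 = 3.02436 u
The mass defect is 3.02436 − 3.01603 = 0.00833 u.
Converting to energy: 0.00833 u × 931.5 MeV/u = 7.75940 MeV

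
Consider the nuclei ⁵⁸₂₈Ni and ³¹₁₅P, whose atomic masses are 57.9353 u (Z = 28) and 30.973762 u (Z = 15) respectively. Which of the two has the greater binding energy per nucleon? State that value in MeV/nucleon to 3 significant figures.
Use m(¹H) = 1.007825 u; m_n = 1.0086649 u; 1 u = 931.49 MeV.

⁵⁸₂₈Ni: Σm = 28(1.007825) + 30(1.0086649) = 58.4790470 u; Δm = 0.5437470 u; E_B = 506.49 MeV; E_B/A = 8.733 MeV
³¹₁₅P: Σm = 15(1.007825) + 16(1.0086649) = 31.2560134 u; Δm = 0.2822514 u; E_B = 262.91 MeV; E_B/A = 8.481 MeV
⁵⁸₂₈Ni has the higher binding energy per nucleon, so it is the more tightly bound nucleus.

⁵⁸₂₈Ni; 8.73 MeV/nucleon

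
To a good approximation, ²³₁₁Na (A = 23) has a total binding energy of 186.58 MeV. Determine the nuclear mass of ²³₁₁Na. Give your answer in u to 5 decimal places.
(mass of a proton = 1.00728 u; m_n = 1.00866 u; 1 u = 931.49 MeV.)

Mass defect = 186.58 MeV / (931.49 MeV/u) = 0.2003027 u
Constituent mass = 11(1.00728) + 12(1.00866) = 23.18400 u
Nuclear mass = 23.18400 − 0.2003027 = 22.9836973 u ≈ 22.98370 u (to 5 decimal places)

22.98370 u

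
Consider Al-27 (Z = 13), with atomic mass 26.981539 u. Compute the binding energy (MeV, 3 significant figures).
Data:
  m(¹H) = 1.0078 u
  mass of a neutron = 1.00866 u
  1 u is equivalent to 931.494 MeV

225 MeV

Mass of separated nucleons = 13(1.0078) + 14(1.00866) = 13.1014 + 14.12124 = 27.22264 u
Δm = 27.22264 − 26.981539 = 0.241101 u
Converting to energy: 0.241101 u × 931.494 MeV/u = 224.584 MeV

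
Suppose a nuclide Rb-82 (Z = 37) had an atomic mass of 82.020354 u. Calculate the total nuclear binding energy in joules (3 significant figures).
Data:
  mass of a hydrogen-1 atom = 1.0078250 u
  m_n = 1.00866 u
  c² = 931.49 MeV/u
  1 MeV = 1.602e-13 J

9.83e-11 J

Z = 37, so N = A − Z = 82 − 37 = 45.
Mass of separated nucleons = 37(1.0078250) + 45(1.00866) = 37.2895250 + 45.38970 = 82.6792250 u
Mass defect Δm = 82.6792250 − 82.020354 = 0.6588710 u
E_B = 0.6588710 × 931.49 = 613.732 MeV
In joules: 613.732 MeV × 1.602e-13 J/MeV = 9.8320e-11 J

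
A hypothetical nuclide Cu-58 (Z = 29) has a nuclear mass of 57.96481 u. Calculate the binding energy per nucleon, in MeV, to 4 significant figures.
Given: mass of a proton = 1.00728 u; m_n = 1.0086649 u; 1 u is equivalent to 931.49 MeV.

7.991 MeV/nucleon

Σm = 29·m_p + 29·m_n = 29.21112 + 29.2512821 = 58.4624021 u
The mass defect is 58.4624021 − 57.96481 = 0.4975921 u.
Converting to energy: 0.4975921 u × 931.49 MeV/u = 463.502 MeV
BE/A = 463.502 MeV / 58 = 7.991 MeV/nucleon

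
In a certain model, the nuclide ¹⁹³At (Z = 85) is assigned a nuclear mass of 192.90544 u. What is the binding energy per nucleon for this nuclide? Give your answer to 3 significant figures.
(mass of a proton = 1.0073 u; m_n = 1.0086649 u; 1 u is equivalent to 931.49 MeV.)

Total constituent mass: 85 × 1.0073 + 108 × 1.0086649 = 194.5563092 u
Δm = 194.5563092 − 192.90544 = 1.6508692 u
Binding energy = Δm·c² = 1.6508692 × 931.49 MeV/u = 1537.77 MeV
Dividing by A = 193 gives 7.968 MeV per nucleon.

7.97 MeV/nucleon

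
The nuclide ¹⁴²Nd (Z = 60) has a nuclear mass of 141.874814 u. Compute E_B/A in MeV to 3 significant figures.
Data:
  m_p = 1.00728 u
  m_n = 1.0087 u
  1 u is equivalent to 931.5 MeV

8.37 MeV/nucleon

Σm = 60·m_p + 82·m_n = 60.43680 + 82.7134 = 143.15020 u
Δm = 143.15020 − 141.874814 = 1.275386 u
E_B = 1.275386 × 931.5 = 1188.02 MeV
Dividing by A = 142 gives 8.366 MeV per nucleon.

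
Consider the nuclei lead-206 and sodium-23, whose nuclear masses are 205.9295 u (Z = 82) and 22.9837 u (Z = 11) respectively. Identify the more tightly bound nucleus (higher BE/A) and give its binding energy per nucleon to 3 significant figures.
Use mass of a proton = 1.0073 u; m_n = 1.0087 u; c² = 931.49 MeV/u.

lead-206: Σm = 82(1.0073) + 124(1.0087) = 207.6774 u; Δm = 1.7479 u; E_B = 1628.2 MeV; E_B/A = 7.904 MeV
sodium-23: Σm = 11(1.0073) + 12(1.0087) = 23.1847 u; Δm = 0.2010 u; E_B = 187.23 MeV; E_B/A = 8.140 MeV
sodium-23 has the higher binding energy per nucleon, so it is the more tightly bound nucleus.

sodium-23; 8.14 MeV/nucleon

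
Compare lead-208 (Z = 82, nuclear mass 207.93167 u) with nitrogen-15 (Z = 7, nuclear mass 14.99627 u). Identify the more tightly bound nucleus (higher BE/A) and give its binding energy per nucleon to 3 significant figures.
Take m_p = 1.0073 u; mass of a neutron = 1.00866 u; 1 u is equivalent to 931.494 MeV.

lead-208; 7.87 MeV/nucleon

lead-208: Σm = 82(1.0073) + 126(1.00866) = 209.68976 u; Δm = 1.75809 u; E_B = 1637.65 MeV; E_B/A = 7.873 MeV
nitrogen-15: Σm = 7(1.0073) + 8(1.00866) = 15.12038 u; Δm = 0.12411 u; E_B = 115.61 MeV; E_B/A = 7.707 MeV
lead-208 has the higher binding energy per nucleon, so it is the more tightly bound nucleus.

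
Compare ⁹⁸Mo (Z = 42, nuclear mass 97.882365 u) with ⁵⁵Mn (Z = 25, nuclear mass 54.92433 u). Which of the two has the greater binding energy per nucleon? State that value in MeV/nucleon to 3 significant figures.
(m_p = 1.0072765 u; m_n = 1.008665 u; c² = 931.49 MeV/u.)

⁵⁵Mn; 8.77 MeV/nucleon

⁹⁸Mo: Σm = 42(1.0072765) + 56(1.008665) = 98.7908530 u; Δm = 0.9084880 u; E_B = 846.25 MeV; E_B/A = 8.635 MeV
⁵⁵Mn: Σm = 25(1.0072765) + 30(1.008665) = 55.4418625 u; Δm = 0.5175325 u; E_B = 482.08 MeV; E_B/A = 8.765 MeV
⁵⁵Mn has the higher binding energy per nucleon, so it is the more tightly bound nucleus.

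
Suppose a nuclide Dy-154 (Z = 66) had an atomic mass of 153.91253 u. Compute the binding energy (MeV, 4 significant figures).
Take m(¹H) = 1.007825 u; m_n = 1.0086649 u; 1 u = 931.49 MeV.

1273 MeV

Total constituent mass: 66 × 1.007825 + 88 × 1.0086649 = 155.2789612 u
The mass defect is 155.2789612 − 153.91253 = 1.3664312 u.
Converting to energy: 1.3664312 u × 931.49 MeV/u = 1272.82 MeV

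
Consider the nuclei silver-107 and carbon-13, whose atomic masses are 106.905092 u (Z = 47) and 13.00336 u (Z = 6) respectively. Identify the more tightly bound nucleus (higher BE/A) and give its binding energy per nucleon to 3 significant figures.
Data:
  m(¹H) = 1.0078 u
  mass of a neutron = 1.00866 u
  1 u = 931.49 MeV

silver-107; 8.54 MeV/nucleon

silver-107: Σm = 47(1.0078) + 60(1.00866) = 107.88620 u; Δm = 0.981108 u; E_B = 913.89 MeV; E_B/A = 8.541 MeV
carbon-13: Σm = 6(1.0078) + 7(1.00866) = 13.10742 u; Δm = 0.10406 u; E_B = 96.931 MeV; E_B/A = 7.456 MeV
silver-107 has the higher binding energy per nucleon, so it is the more tightly bound nucleus.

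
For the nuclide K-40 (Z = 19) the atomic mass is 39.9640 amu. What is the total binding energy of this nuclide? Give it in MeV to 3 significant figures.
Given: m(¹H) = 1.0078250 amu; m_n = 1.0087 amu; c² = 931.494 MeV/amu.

342 MeV

With 19 protons and 21 neutrons (A = 40):
Mass of separated nucleons = 19(1.0078250) + 21(1.0087) = 19.1486750 + 21.1827 = 40.3313750 amu
The mass defect is 40.3313750 − 39.9640 = 0.3673750 amu.
E_B = 0.3673750 × 931.494 = 342.208 MeV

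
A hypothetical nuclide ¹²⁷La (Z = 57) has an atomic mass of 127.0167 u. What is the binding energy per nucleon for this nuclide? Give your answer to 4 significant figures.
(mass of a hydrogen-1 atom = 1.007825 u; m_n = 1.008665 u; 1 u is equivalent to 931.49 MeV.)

7.598 MeV/nucleon

Z = 57, so N = A − Z = 127 − 57 = 70.
Mass of separated nucleons = 57(1.007825) + 70(1.008665) = 57.446025 + 70.606550 = 128.052575 u
Mass defect Δm = 128.052575 − 127.0167 = 1.035875 u
Binding energy = Δm·c² = 1.035875 × 931.49 MeV/u = 964.907 MeV
Dividing by A = 127 gives 7.598 MeV per nucleon.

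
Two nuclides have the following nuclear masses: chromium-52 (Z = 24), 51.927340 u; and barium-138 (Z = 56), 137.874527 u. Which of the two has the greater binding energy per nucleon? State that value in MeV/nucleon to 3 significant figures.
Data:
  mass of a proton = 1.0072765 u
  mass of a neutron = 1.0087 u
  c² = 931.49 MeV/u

chromium-52; 8.79 MeV/nucleon

chromium-52: Σm = 24(1.0072765) + 28(1.0087) = 52.4182360 u; Δm = 0.4908960 u; E_B = 457.265 MeV; E_B/A = 8.794 MeV
barium-138: Σm = 56(1.0072765) + 82(1.0087) = 139.1208840 u; Δm = 1.2463570 u; E_B = 1161.0 MeV; E_B/A = 8.413 MeV
chromium-52 has the higher binding energy per nucleon, so it is the more tightly bound nucleus.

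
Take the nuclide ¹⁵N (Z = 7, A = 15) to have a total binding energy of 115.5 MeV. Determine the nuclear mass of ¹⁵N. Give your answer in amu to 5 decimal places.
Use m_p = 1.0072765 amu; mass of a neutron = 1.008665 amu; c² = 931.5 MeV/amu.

Mass defect = 115.5 MeV / (931.5 MeV/amu) = 0.1239936 amu
Constituent mass = 7(1.0072765) + 8(1.008665) = 15.1202555 amu
Nuclear mass = 15.1202555 − 0.1239936 = 14.9962619 amu ≈ 14.99626 amu (to 5 decimal places)

14.99626 amu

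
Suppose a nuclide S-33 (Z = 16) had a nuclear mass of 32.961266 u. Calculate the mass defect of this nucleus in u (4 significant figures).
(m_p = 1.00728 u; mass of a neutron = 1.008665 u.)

0.3025 u

Z = 16, so N = A − Z = 33 − 16 = 17.
Mass of separated nucleons = 16(1.00728) + 17(1.008665) = 16.11648 + 17.147305 = 33.263785 u
The mass defect is 33.263785 − 32.961266 = 0.302519 u.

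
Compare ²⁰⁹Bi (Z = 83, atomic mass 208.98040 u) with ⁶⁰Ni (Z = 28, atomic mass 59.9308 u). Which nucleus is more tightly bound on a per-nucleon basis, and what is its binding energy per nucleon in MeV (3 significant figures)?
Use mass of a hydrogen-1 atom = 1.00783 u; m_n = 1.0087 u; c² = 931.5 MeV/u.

²⁰⁹Bi: Σm = 83(1.00783) + 126(1.0087) = 210.74609 u; Δm = 1.76569 u; E_B = 1644.74 MeV; E_B/A = 7.870 MeV
⁶⁰Ni: Σm = 28(1.00783) + 32(1.0087) = 60.49764 u; Δm = 0.56684 u; E_B = 528.01 MeV; E_B/A = 8.800 MeV
⁶⁰Ni has the higher binding energy per nucleon, so it is the more tightly bound nucleus.

⁶⁰Ni; 8.80 MeV/nucleon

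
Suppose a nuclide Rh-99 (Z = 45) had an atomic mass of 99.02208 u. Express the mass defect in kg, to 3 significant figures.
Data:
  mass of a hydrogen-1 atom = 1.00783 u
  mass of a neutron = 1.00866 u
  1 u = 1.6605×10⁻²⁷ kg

Total constituent mass: 45 × 1.00783 + 54 × 1.00866 = 99.81999 u
Mass defect Δm = 99.81999 − 99.02208 = 0.79791 u
In SI units: 0.79791 u × 1.6605×10⁻²⁷ kg/u = 1.3249e-27 kg

1.32e-27 kg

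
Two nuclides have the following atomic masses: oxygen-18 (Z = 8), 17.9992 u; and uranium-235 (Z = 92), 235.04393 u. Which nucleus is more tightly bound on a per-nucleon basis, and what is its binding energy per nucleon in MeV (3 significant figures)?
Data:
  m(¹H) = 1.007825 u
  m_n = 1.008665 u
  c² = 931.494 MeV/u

oxygen-18; 7.77 MeV/nucleon

oxygen-18: Σm = 8(1.007825) + 10(1.008665) = 18.149250 u; Δm = 0.150050 u; E_B = 139.77 MeV; E_B/A = 7.765 MeV
uranium-235: Σm = 92(1.007825) + 143(1.008665) = 236.958995 u; Δm = 1.915065 u; E_B = 1783.9 MeV; E_B/A = 7.591 MeV
oxygen-18 has the higher binding energy per nucleon, so it is the more tightly bound nucleus.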